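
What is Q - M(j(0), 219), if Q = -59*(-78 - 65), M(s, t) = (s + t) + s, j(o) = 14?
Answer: 8190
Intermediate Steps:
M(s, t) = t + 2*s
Q = 8437 (Q = -59*(-143) = 8437)
Q - M(j(0), 219) = 8437 - (219 + 2*14) = 8437 - (219 + 28) = 8437 - 1*247 = 8437 - 247 = 8190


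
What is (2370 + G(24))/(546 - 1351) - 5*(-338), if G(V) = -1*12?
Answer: 1358092/805 ≈ 1687.1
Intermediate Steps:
G(V) = -12
(2370 + G(24))/(546 - 1351) - 5*(-338) = (2370 - 12)/(546 - 1351) - 5*(-338) = 2358/(-805) - 1*(-1690) = 2358*(-1/805) + 1690 = -2358/805 + 1690 = 1358092/805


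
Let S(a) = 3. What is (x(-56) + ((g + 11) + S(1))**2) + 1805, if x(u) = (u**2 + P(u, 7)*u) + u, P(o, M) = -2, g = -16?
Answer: 5001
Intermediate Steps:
x(u) = u**2 - u (x(u) = (u**2 - 2*u) + u = u**2 - u)
(x(-56) + ((g + 11) + S(1))**2) + 1805 = (-56*(-1 - 56) + ((-16 + 11) + 3)**2) + 1805 = (-56*(-57) + (-5 + 3)**2) + 1805 = (3192 + (-2)**2) + 1805 = (3192 + 4) + 1805 = 3196 + 1805 = 5001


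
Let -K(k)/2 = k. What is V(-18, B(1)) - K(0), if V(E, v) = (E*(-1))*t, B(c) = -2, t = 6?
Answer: 108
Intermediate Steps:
K(k) = -2*k
V(E, v) = -6*E (V(E, v) = (E*(-1))*6 = -E*6 = -6*E)
V(-18, B(1)) - K(0) = -6*(-18) - (-2)*0 = 108 - 1*0 = 108 + 0 = 108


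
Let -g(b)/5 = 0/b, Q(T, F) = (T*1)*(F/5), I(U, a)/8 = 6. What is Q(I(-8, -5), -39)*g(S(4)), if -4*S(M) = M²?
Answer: 0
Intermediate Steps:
I(U, a) = 48 (I(U, a) = 8*6 = 48)
S(M) = -M²/4
Q(T, F) = F*T/5 (Q(T, F) = T*(F*(⅕)) = T*(F/5) = F*T/5)
g(b) = 0 (g(b) = -0/b = -5*0 = 0)
Q(I(-8, -5), -39)*g(S(4)) = ((⅕)*(-39)*48)*0 = -1872/5*0 = 0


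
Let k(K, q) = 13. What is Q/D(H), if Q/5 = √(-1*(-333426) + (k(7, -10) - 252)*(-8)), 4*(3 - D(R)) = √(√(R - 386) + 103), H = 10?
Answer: 5*√335338/(3 - √(103 + 2*I*√94)/4) ≈ 5019.4 + 2642.6*I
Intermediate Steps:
D(R) = 3 - √(103 + √(-386 + R))/4 (D(R) = 3 - √(√(R - 386) + 103)/4 = 3 - √(√(-386 + R) + 103)/4 = 3 - √(103 + √(-386 + R))/4)
Q = 5*√335338 (Q = 5*√(-1*(-333426) + (13 - 252)*(-8)) = 5*√(333426 - 239*(-8)) = 5*√(333426 + 1912) = 5*√335338 ≈ 2895.4)
Q/D(H) = (5*√335338)/(3 - √(103 + √(-386 + 10))/4) = (5*√335338)/(3 - √(103 + √(-376))/4) = (5*√335338)/(3 - √(103 + 2*I*√94)/4) = 5*√335338/(3 - √(103 + 2*I*√94)/4)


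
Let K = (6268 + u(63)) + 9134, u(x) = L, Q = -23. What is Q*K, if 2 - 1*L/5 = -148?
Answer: -371496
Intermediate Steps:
L = 750 (L = 10 - 5*(-148) = 10 + 740 = 750)
u(x) = 750
K = 16152 (K = (6268 + 750) + 9134 = 7018 + 9134 = 16152)
Q*K = -23*16152 = -371496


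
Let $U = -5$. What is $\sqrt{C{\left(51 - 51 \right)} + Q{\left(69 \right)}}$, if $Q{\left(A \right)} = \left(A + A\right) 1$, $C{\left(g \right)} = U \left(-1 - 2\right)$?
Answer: $3 \sqrt{17} \approx 12.369$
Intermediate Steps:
$C{\left(g \right)} = 15$ ($C{\left(g \right)} = - 5 \left(-1 - 2\right) = \left(-5\right) \left(-3\right) = 15$)
$Q{\left(A \right)} = 2 A$ ($Q{\left(A \right)} = 2 A 1 = 2 A$)
$\sqrt{C{\left(51 - 51 \right)} + Q{\left(69 \right)}} = \sqrt{15 + 2 \cdot 69} = \sqrt{15 + 138} = \sqrt{153} = 3 \sqrt{17}$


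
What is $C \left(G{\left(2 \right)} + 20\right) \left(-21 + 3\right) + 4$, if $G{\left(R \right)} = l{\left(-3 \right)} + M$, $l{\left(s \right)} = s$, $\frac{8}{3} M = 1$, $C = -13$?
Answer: $\frac{16279}{4} \approx 4069.8$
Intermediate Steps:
$M = \frac{3}{8}$ ($M = \frac{3}{8} \cdot 1 = \frac{3}{8} \approx 0.375$)
$G{\left(R \right)} = - \frac{21}{8}$ ($G{\left(R \right)} = -3 + \frac{3}{8} = - \frac{21}{8}$)
$C \left(G{\left(2 \right)} + 20\right) \left(-21 + 3\right) + 4 = - 13 \left(- \frac{21}{8} + 20\right) \left(-21 + 3\right) + 4 = - 13 \cdot \frac{139}{8} \left(-18\right) + 4 = \left(-13\right) \left(- \frac{1251}{4}\right) + 4 = \frac{16263}{4} + 4 = \frac{16279}{4}$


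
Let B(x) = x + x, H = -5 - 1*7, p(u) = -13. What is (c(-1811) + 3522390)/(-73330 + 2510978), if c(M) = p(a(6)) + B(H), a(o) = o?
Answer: 3522353/2437648 ≈ 1.4450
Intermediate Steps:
H = -12 (H = -5 - 7 = -12)
B(x) = 2*x
c(M) = -37 (c(M) = -13 + 2*(-12) = -13 - 24 = -37)
(c(-1811) + 3522390)/(-73330 + 2510978) = (-37 + 3522390)/(-73330 + 2510978) = 3522353/2437648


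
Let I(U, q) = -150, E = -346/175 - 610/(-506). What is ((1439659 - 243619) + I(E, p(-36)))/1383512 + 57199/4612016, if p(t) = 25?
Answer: 14879253503/16970158192 ≈ 0.87679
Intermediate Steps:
E = -34163/44275 (E = -346*1/175 - 610*(-1/506) = -346/175 + 305/253 = -34163/44275 ≈ -0.77161)
((1439659 - 243619) + I(E, p(-36)))/1383512 + 57199/4612016 = ((1439659 - 243619) - 150)/1383512 + 57199/4612016 = (1196040 - 150)*(1/1383512) + 57199*(1/4612016) = 1195890*(1/1383512) + 1217/98128 = 597945/691756 + 1217/98128 = 14879253503/16970158192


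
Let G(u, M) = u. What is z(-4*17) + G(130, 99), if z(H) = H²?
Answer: 4754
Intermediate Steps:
z(-4*17) + G(130, 99) = (-4*17)² + 130 = (-68)² + 130 = 4624 + 130 = 4754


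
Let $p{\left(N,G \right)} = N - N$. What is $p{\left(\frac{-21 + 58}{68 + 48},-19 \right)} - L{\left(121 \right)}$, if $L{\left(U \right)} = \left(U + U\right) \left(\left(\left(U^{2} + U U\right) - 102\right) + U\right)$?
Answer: $-7090842$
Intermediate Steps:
$p{\left(N,G \right)} = 0$
$L{\left(U \right)} = 2 U \left(-102 + U + 2 U^{2}\right)$ ($L{\left(U \right)} = 2 U \left(\left(\left(U^{2} + U^{2}\right) - 102\right) + U\right) = 2 U \left(\left(2 U^{2} - 102\right) + U\right) = 2 U \left(\left(-102 + 2 U^{2}\right) + U\right) = 2 U \left(-102 + U + 2 U^{2}\right)$)
$p{\left(\frac{-21 + 58}{68 + 48},-19 \right)} - L{\left(121 \right)} = 0 - 2 \cdot 121 \left(-102 + 121 + 2 \cdot 121^{2}\right) = 0 - 2 \cdot 121 \left(-102 + 121 + 2 \cdot 14641\right) = 0 - 2 \cdot 121 \left(-102 + 121 + 29282\right) = 0 - 2 \cdot 121 \cdot 29301 = 0 - 7090842 = -7090842$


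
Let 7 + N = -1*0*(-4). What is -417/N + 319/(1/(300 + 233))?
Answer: 1190606/7 ≈ 1.7009e+5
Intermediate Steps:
N = -7 (N = -7 - 1*0*(-4) = -7 + 0*(-4) = -7 + 0 = -7)
-417/N + 319/(1/(300 + 233)) = -417/(-7) + 319/(1/(300 + 233)) = -417*(-⅐) + 319/(1/533) = 417/7 + 319/(1/533) = 417/7 + 319*533 = 417/7 + 170027 = 1190606/7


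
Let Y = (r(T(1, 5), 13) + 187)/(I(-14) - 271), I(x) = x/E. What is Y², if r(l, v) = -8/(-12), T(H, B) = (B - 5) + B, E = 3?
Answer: 316969/683929 ≈ 0.46345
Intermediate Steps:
T(H, B) = -5 + 2*B (T(H, B) = (-5 + B) + B = -5 + 2*B)
r(l, v) = ⅔ (r(l, v) = -8*(-1/12) = ⅔)
I(x) = x/3
Y = -563/827 (Y = (⅔ + 187)/((⅓)*(-14) - 271) = 563/(3*(-14/3 - 271)) = 563/(3*(-827/3)) = (563/3)*(-3/827) = -563/827 ≈ -0.68077)
Y² = (-563/827)² = 316969/683929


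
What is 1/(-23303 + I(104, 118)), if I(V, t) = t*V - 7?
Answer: -1/11038 ≈ -9.0596e-5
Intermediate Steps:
I(V, t) = -7 + V*t (I(V, t) = V*t - 7 = -7 + V*t)
1/(-23303 + I(104, 118)) = 1/(-23303 + (-7 + 104*118)) = 1/(-23303 + (-7 + 12272)) = 1/(-23303 + 12265) = 1/(-11038) = -1/11038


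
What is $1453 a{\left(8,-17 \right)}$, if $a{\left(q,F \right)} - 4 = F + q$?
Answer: $-7265$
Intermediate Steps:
$a{\left(q,F \right)} = 4 + F + q$ ($a{\left(q,F \right)} = 4 + \left(F + q\right) = 4 + F + q$)
$1453 a{\left(8,-17 \right)} = 1453 \left(4 - 17 + 8\right) = 1453 \left(-5\right) = -7265$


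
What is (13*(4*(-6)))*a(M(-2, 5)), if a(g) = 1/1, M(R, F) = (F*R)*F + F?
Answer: -312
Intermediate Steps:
M(R, F) = F + R*F² (M(R, F) = R*F² + F = F + R*F²)
a(g) = 1
(13*(4*(-6)))*a(M(-2, 5)) = (13*(4*(-6)))*1 = (13*(-24))*1 = -312*1 = -312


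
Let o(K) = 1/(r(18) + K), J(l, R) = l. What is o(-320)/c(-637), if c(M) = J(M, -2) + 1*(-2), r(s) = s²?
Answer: -1/2556 ≈ -0.00039124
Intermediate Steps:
c(M) = -2 + M (c(M) = M + 1*(-2) = M - 2 = -2 + M)
o(K) = 1/(324 + K) (o(K) = 1/(18² + K) = 1/(324 + K))
o(-320)/c(-637) = 1/((324 - 320)*(-2 - 637)) = 1/(4*(-639)) = (¼)*(-1/639) = -1/2556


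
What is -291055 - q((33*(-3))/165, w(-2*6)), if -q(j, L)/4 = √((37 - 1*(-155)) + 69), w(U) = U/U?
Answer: -291055 + 12*√29 ≈ -2.9099e+5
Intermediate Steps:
w(U) = 1
q(j, L) = -12*√29 (q(j, L) = -4*√((37 - 1*(-155)) + 69) = -4*√((37 + 155) + 69) = -4*√(192 + 69) = -12*√29)
-291055 - q((33*(-3))/165, w(-2*6)) = -291055 - (-12)*√29 = -291055 + 12*√29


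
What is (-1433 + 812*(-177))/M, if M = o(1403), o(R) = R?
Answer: -145157/1403 ≈ -103.46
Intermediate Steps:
M = 1403
(-1433 + 812*(-177))/M = (-1433 + 812*(-177))/1403 = (-1433 - 143724)*(1/1403) = -145157*1/1403 = -145157/1403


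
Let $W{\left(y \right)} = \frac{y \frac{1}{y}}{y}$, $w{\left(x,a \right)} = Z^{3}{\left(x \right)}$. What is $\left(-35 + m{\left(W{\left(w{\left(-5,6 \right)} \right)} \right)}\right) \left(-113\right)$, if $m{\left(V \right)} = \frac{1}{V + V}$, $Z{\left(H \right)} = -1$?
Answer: $\frac{8023}{2} \approx 4011.5$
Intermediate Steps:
$w{\left(x,a \right)} = -1$ ($w{\left(x,a \right)} = \left(-1\right)^{3} = -1$)
$W{\left(y \right)} = \frac{1}{y}$ ($W{\left(y \right)} = 1 \frac{1}{y} = \frac{1}{y}$)
$m{\left(V \right)} = \frac{1}{2 V}$
$\left(-35 + m{\left(W{\left(w{\left(-5,6 \right)} \right)} \right)}\right) \left(-113\right) = \left(-35 + \frac{1}{2 \frac{1}{-1}}\right) \left(-113\right) = \left(-35 + \frac{1}{2 \left(-1\right)}\right) \left(-113\right) = \left(-35 + \frac{1}{2} \left(-1\right)\right) \left(-113\right) = \left(-35 - \frac{1}{2}\right) \left(-113\right) = \left(- \frac{71}{2}\right) \left(-113\right) = \frac{8023}{2}$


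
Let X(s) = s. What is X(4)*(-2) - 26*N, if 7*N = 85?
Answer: -2266/7 ≈ -323.71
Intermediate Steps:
N = 85/7 (N = (⅐)*85 = 85/7 ≈ 12.143)
X(4)*(-2) - 26*N = 4*(-2) - 26*85/7 = -8 - 2210/7 = -2266/7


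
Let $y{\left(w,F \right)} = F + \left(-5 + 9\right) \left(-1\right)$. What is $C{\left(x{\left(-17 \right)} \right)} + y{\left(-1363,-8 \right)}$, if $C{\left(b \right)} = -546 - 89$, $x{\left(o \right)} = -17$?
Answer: $-647$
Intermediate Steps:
$y{\left(w,F \right)} = -4 + F$ ($y{\left(w,F \right)} = F + 4 \left(-1\right) = F - 4 = -4 + F$)
$C{\left(b \right)} = -635$
$C{\left(x{\left(-17 \right)} \right)} + y{\left(-1363,-8 \right)} = -635 - 12 = -647$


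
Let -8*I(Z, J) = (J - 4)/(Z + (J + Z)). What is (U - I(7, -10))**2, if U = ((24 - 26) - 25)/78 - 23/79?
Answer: 311910921/270010624 ≈ 1.1552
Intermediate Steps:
I(Z, J) = -(-4 + J)/(8*(J + 2*Z)) (I(Z, J) = -(J - 4)/(8*(Z + (J + Z))) = -(-4 + J)/(8*(J + 2*Z)))
U = -1309/2054 (U = (-2 - 25)*(1/78) - 23*1/79 = -27*1/78 - 23/79 = -9/26 - 23/79 = -1309/2054 ≈ -0.63729)
(U - I(7, -10))**2 = (-1309/2054 - (4 - 1*(-10))/(8*(-10 + 2*7)))**2 = (-1309/2054 - (4 + 10)/(8*(-10 + 14)))**2 = (-1309/2054 - 14/(8*4))**2 = (-1309/2054 - 1*7/16)**2 = (-1309/2054 - 7/16)**2 = (-17661/16432)**2 = 311910921/270010624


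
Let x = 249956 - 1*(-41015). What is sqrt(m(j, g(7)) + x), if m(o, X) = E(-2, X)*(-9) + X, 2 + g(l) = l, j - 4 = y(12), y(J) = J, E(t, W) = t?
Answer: sqrt(290994) ≈ 539.44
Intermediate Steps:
j = 16 (j = 4 + 12 = 16)
g(l) = -2 + l
m(o, X) = 18 + X (m(o, X) = -2*(-9) + X = 18 + X)
x = 290971 (x = 249956 + 41015 = 290971)
sqrt(m(j, g(7)) + x) = sqrt((18 + (-2 + 7)) + 290971) = sqrt((18 + 5) + 290971) = sqrt(23 + 290971) = sqrt(290994)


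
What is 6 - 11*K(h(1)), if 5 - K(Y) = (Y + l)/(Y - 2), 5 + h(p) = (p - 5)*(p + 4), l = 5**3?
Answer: -2423/27 ≈ -89.741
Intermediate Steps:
l = 125
h(p) = -5 + (-5 + p)*(4 + p) (h(p) = -5 + (p - 5)*(p + 4) = -5 + (-5 + p)*(4 + p))
K(Y) = 5 - (125 + Y)/(-2 + Y) (K(Y) = 5 - (Y + 125)/(Y - 2) = 5 - (125 + Y)/(-2 + Y))
6 - 11*K(h(1)) = 6 - 11*(-135 + 4*(-25 + 1**2 - 1*1))/(-2 + (-25 + 1**2 - 1*1)) = 6 - 11*(-135 + 4*(-25 + 1 - 1))/(-2 + (-25 + 1 - 1)) = 6 - 11*(-135 + 4*(-25))/(-2 - 25) = 6 - 11*(-135 - 100)/(-27) = 6 - (-11)*(-235)/27 = 6 - 11*235/27 = 6 - 2585/27 = -2423/27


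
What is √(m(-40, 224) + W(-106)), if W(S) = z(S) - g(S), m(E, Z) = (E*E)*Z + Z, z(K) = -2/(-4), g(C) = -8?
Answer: √1434530/2 ≈ 598.86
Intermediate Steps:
z(K) = ½ (z(K) = -2*(-¼) = ½)
m(E, Z) = Z + Z*E² (m(E, Z) = E²*Z + Z = Z*E² + Z = Z + Z*E²)
W(S) = 17/2 (W(S) = ½ - 1*(-8) = ½ + 8 = 17/2)
√(m(-40, 224) + W(-106)) = √(224*(1 + (-40)²) + 17/2) = √(224*(1 + 1600) + 17/2) = √(224*1601 + 17/2) = √(358624 + 17/2) = √(717265/2) = √1434530/2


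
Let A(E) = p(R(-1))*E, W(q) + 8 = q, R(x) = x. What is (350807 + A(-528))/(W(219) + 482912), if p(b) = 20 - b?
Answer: 339719/483123 ≈ 0.70317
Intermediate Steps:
W(q) = -8 + q
A(E) = 21*E (A(E) = (20 - 1*(-1))*E = (20 + 1)*E = 21*E)
(350807 + A(-528))/(W(219) + 482912) = (350807 + 21*(-528))/((-8 + 219) + 482912) = (350807 - 11088)/(211 + 482912) = 339719/483123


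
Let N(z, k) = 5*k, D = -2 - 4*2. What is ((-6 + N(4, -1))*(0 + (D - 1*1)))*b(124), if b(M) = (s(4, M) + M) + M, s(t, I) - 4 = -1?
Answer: 30371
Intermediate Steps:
s(t, I) = 3 (s(t, I) = 4 - 1 = 3)
D = -10 (D = -2 - 1*8 = -2 - 8 = -10)
b(M) = 3 + 2*M (b(M) = (3 + M) + M = 3 + 2*M)
((-6 + N(4, -1))*(0 + (D - 1*1)))*b(124) = ((-6 + 5*(-1))*(0 + (-10 - 1*1)))*(3 + 2*124) = ((-6 - 5)*(0 + (-10 - 1)))*(3 + 248) = -11*(0 - 11)*251 = -11*(-11)*251 = 121*251 = 30371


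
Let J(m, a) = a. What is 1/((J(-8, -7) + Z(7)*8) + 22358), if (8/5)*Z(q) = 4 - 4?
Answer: 1/22351 ≈ 4.4741e-5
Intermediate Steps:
Z(q) = 0 (Z(q) = 5*(4 - 4)/8 = (5/8)*0 = 0)
1/((J(-8, -7) + Z(7)*8) + 22358) = 1/((-7 + 0*8) + 22358) = 1/((-7 + 0) + 22358) = 1/(-7 + 22358) = 1/22351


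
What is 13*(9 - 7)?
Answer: 26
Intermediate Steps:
13*(9 - 7) = 13*2 = 26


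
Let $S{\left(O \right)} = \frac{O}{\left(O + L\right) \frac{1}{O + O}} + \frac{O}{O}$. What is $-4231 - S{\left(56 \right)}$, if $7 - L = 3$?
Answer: $- \frac{65048}{15} \approx -4336.5$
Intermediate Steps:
$L = 4$ ($L = 7 - 3 = 4$)
$S{\left(O \right)} = 1 + \frac{2 O^{2}}{4 + O}$ ($S{\left(O \right)} = \frac{O}{\left(O + 4\right) \frac{1}{O + O}} + \frac{O}{O} = \frac{O}{\left(4 + O\right) \frac{1}{2 O}} + 1 = \frac{O}{\frac{1}{2} \frac{1}{O} \left(4 + O\right)} + 1 = O \frac{2 O}{4 + O} + 1 = \frac{2 O^{2}}{4 + O} + 1 = 1 + \frac{2 O^{2}}{4 + O}$)
$-4231 - S{\left(56 \right)} = -4231 - \frac{4 + 56 + 2 \cdot 56^{2}}{4 + 56} = -4231 - \frac{4 + 56 + 2 \cdot 3136}{60} = -4231 - \frac{4 + 56 + 6272}{60} = -4231 - \frac{1}{60} \cdot 6332 = -4231 - \frac{1583}{15} = - \frac{65048}{15}$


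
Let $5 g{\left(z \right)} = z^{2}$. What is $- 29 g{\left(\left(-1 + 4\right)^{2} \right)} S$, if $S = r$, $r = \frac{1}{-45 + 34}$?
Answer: $\frac{2349}{55} \approx 42.709$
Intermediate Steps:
$r = - \frac{1}{11}$ ($r = \frac{1}{-11} = - \frac{1}{11} \approx -0.090909$)
$g{\left(z \right)} = \frac{z^{2}}{5}$
$S = - \frac{1}{11} \approx -0.090909$
$- 29 g{\left(\left(-1 + 4\right)^{2} \right)} S = - 29 \frac{\left(\left(-1 + 4\right)^{2}\right)^{2}}{5} \left(- \frac{1}{11}\right) = - 29 \frac{\left(3^{2}\right)^{2}}{5} \left(- \frac{1}{11}\right) = - 29 \frac{9^{2}}{5} \left(- \frac{1}{11}\right) = - 29 \cdot \frac{1}{5} \cdot 81 \left(- \frac{1}{11}\right) = \left(-29\right) \frac{81}{5} \left(- \frac{1}{11}\right) = \left(- \frac{2349}{5}\right) \left(- \frac{1}{11}\right) = \frac{2349}{55}$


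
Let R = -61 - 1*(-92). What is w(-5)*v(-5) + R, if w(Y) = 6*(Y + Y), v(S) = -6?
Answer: 391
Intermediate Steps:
w(Y) = 12*Y (w(Y) = 6*(2*Y) = 12*Y)
R = 31 (R = -61 + 92 = 31)
w(-5)*v(-5) + R = (12*(-5))*(-6) + 31 = -60*(-6) + 31 = 360 + 31 = 391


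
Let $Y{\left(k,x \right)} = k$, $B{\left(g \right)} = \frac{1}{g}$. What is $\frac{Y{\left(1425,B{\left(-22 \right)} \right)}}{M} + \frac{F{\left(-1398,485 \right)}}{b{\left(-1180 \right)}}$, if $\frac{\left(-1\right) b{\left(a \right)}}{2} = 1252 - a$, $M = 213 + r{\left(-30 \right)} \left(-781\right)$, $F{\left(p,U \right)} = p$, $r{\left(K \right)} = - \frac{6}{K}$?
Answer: $\frac{4381629}{172672} \approx 25.375$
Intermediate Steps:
$M = \frac{284}{5}$ ($M = 213 + - \frac{6}{-30} \left(-781\right) = 213 + \left(-6\right) \left(- \frac{1}{30}\right) \left(-781\right) = 213 + \frac{1}{5} \left(-781\right) = 213 - \frac{781}{5} = \frac{284}{5} \approx 56.8$)
$b{\left(a \right)} = -2504 + 2 a$ ($b{\left(a \right)} = - 2 \left(1252 - a\right) = -2504 + 2 a$)
$\frac{Y{\left(1425,B{\left(-22 \right)} \right)}}{M} + \frac{F{\left(-1398,485 \right)}}{b{\left(-1180 \right)}} = \frac{1425}{\frac{284}{5}} - \frac{1398}{-2504 + 2 \left(-1180\right)} = 1425 \cdot \frac{5}{284} - \frac{1398}{-2504 - 2360} = \frac{7125}{284} - \frac{1398}{-4864} = \frac{7125}{284} - - \frac{699}{2432} = \frac{7125}{284} + \frac{699}{2432} = \frac{4381629}{172672}$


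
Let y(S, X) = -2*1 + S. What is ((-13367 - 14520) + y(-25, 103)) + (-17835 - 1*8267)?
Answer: -54016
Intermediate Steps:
y(S, X) = -2 + S
((-13367 - 14520) + y(-25, 103)) + (-17835 - 1*8267) = ((-13367 - 14520) + (-2 - 25)) + (-17835 - 1*8267) = (-27887 - 27) + (-17835 - 8267) = -27914 - 26102 = -54016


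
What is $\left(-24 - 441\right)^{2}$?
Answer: $216225$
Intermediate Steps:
$\left(-24 - 441\right)^{2} = \left(-465\right)^{2} = 216225$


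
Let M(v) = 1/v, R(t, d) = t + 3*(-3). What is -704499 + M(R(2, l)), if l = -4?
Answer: -4931494/7 ≈ -7.0450e+5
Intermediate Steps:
R(t, d) = -9 + t (R(t, d) = t - 9 = -9 + t)
-704499 + M(R(2, l)) = -704499 + 1/(-9 + 2) = -704499 + 1/(-7) = -704499 - ⅐ = -4931494/7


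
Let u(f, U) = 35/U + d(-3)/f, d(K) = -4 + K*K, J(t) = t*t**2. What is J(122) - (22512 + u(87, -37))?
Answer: 5772751444/3219 ≈ 1.7933e+6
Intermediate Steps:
J(t) = t**3
d(K) = -4 + K**2
u(f, U) = 5/f + 35/U (u(f, U) = 35/U + (-4 + (-3)**2)/f = 35/U + (-4 + 9)/f = 35/U + 5/f = 5/f + 35/U)
J(122) - (22512 + u(87, -37)) = 122**3 - (22512 + (5/87 + 35/(-37))) = 1815848 - (22512 + (5*(1/87) + 35*(-1/37))) = 1815848 - (22512 + (5/87 - 35/37)) = 1815848 - (22512 - 2860/3219) = 1815848 - 1*72463268/3219 = 1815848 - 72463268/3219 = 5772751444/3219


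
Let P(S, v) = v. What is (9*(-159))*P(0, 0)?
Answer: 0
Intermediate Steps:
(9*(-159))*P(0, 0) = (9*(-159))*0 = -1431*0 = 0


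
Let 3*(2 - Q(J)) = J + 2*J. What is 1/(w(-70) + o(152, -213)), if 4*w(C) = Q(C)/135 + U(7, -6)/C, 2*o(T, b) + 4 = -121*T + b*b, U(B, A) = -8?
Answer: 210/2832199 ≈ 7.4147e-5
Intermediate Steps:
o(T, b) = -2 + b²/2 - 121*T/2 (o(T, b) = -2 + (-121*T + b*b)/2 = -2 + (-121*T + b²)/2 = -2 + (b² - 121*T)/2 = -2 + (b²/2 - 121*T/2) = -2 + b²/2 - 121*T/2)
Q(J) = 2 - J (Q(J) = 2 - (J + 2*J)/3 = 2 - J)
w(C) = 1/270 - 2/C - C/540 (w(C) = ((2 - C)/135 - 8/C)/4 = ((2 - C)*(1/135) - 8/C)/4 = ((2/135 - C/135) - 8/C)/4 = (2/135 - 8/C - C/135)/4 = 1/270 - 2/C - C/540)
1/(w(-70) + o(152, -213)) = 1/((1/540)*(-1080 - 70*(2 - 1*(-70)))/(-70) + (-2 + (½)*(-213)² - 121/2*152)) = 1/((1/540)*(-1/70)*(-1080 - 70*(2 + 70)) + (-2 + (½)*45369 - 9196)) = 1/((1/540)*(-1/70)*(-1080 - 70*72) + (-2 + 45369/2 - 9196)) = 1/((1/540)*(-1/70)*(-1080 - 5040) + 26973/2) = 1/((1/540)*(-1/70)*(-6120) + 26973/2) = 1/(17/105 + 26973/2) = 1/(2832199/210) = 210/2832199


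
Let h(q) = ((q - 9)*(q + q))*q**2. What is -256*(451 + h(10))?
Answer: -627456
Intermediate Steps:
h(q) = 2*q**3*(-9 + q) (h(q) = ((-9 + q)*(2*q))*q**2 = (2*q*(-9 + q))*q**2 = 2*q**3*(-9 + q))
-256*(451 + h(10)) = -256*(451 + 2*10**3*(-9 + 10)) = -256*(451 + 2*1000*1) = -256*(451 + 2000) = -256*2451 = -627456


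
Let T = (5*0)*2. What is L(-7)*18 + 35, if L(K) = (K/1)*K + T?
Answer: 917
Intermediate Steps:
T = 0 (T = 0*2 = 0)
L(K) = K² (L(K) = (K/1)*K + 0 = (K*1)*K + 0 = K*K + 0 = K² + 0 = K²)
L(-7)*18 + 35 = (-7)²*18 + 35 = 49*18 + 35 = 882 + 35 = 917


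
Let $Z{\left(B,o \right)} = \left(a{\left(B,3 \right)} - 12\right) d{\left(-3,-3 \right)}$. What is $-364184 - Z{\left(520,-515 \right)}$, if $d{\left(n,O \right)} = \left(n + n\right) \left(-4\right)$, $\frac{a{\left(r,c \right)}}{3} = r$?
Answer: $-401336$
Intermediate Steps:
$a{\left(r,c \right)} = 3 r$
$d{\left(n,O \right)} = - 8 n$ ($d{\left(n,O \right)} = 2 n \left(-4\right) = - 8 n$)
$Z{\left(B,o \right)} = -288 + 72 B$ ($Z{\left(B,o \right)} = \left(3 B - 12\right) \left(\left(-8\right) \left(-3\right)\right) = \left(-12 + 3 B\right) 24 = -288 + 72 B$)
$-364184 - Z{\left(520,-515 \right)} = -364184 - \left(-288 + 72 \cdot 520\right) = -364184 - \left(-288 + 37440\right) = -364184 - 37152 = -401336$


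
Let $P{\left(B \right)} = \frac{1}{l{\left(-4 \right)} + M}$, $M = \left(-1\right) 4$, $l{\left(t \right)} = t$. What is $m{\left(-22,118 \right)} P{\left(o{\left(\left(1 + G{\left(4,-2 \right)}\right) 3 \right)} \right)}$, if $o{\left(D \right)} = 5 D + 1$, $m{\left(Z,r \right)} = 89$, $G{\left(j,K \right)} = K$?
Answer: $- \frac{89}{8} \approx -11.125$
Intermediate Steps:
$M = -4$
$o{\left(D \right)} = 1 + 5 D$
$P{\left(B \right)} = - \frac{1}{8}$ ($P{\left(B \right)} = \frac{1}{-4 - 4} = \frac{1}{-8} = - \frac{1}{8}$)
$m{\left(-22,118 \right)} P{\left(o{\left(\left(1 + G{\left(4,-2 \right)}\right) 3 \right)} \right)} = 89 \left(- \frac{1}{8}\right) = - \frac{89}{8}$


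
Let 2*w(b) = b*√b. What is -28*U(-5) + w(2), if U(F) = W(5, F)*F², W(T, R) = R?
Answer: 3500 + √2 ≈ 3501.4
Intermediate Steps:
w(b) = b^(3/2)/2 (w(b) = (b*√b)/2 = b^(3/2)/2)
U(F) = F³ (U(F) = F*F² = F³)
-28*U(-5) + w(2) = -28*(-5)³ + 2^(3/2)/2 = -28*(-125) + (2*√2)/2 = 3500 + √2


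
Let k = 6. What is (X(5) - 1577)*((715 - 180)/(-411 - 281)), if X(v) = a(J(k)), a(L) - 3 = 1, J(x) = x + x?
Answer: 841555/692 ≈ 1216.1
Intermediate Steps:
J(x) = 2*x
a(L) = 4 (a(L) = 3 + 1 = 4)
X(v) = 4
(X(5) - 1577)*((715 - 180)/(-411 - 281)) = (4 - 1577)*((715 - 180)/(-411 - 281)) = -841555/(-692) = -841555*(-1)/692 = -1573*(-535/692) = 841555/692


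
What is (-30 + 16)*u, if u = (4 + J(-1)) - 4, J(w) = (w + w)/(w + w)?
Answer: -14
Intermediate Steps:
J(w) = 1 (J(w) = (2*w)/((2*w)) = (2*w)*(1/(2*w)) = 1)
u = 1 (u = (4 + 1) - 4 = 5 - 4 = 1)
(-30 + 16)*u = (-30 + 16)*1 = -14*1 = -14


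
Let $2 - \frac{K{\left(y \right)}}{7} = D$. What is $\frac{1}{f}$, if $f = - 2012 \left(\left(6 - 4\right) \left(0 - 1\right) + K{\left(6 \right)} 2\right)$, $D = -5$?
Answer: $- \frac{1}{193152} \approx -5.1773 \cdot 10^{-6}$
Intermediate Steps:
$K{\left(y \right)} = 49$ ($K{\left(y \right)} = 14 - -35 = 14 + 35 = 49$)
$f = -193152$ ($f = - 2012 \left(\left(6 - 4\right) \left(0 - 1\right) + 49 \cdot 2\right) = - 2012 \left(2 \left(-1\right) + 98\right) = - 2012 \left(-2 + 98\right) = \left(-2012\right) 96 = -193152$)
$\frac{1}{f} = \frac{1}{-193152} = - \frac{1}{193152}$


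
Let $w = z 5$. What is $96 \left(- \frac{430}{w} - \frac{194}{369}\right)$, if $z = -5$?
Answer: $\frac{984448}{615} \approx 1600.7$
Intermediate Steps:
$w = -25$ ($w = \left(-5\right) 5 = -25$)
$96 \left(- \frac{430}{w} - \frac{194}{369}\right) = 96 \left(- \frac{430}{-25} - \frac{194}{369}\right) = 96 \left(\left(-430\right) \left(- \frac{1}{25}\right) - \frac{194}{369}\right) = 96 \left(\frac{86}{5} - \frac{194}{369}\right) = 96 \cdot \frac{30764}{1845} = \frac{984448}{615}$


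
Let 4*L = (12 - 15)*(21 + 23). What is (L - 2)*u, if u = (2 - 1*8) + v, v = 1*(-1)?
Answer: 245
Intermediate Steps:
v = -1
u = -7 (u = (2 - 1*8) - 1 = (2 - 8) - 1 = -6 - 1 = -7)
L = -33 (L = ((12 - 15)*(21 + 23))/4 = (-3*44)/4 = (¼)*(-132) = -33)
(L - 2)*u = (-33 - 2)*(-7) = -35*(-7) = 245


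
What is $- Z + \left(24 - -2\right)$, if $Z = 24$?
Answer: $2$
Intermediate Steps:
$- Z + \left(24 - -2\right) = \left(-1\right) 24 + \left(24 - -2\right) = -24 + \left(24 + 2\right) = -24 + 26 = 2$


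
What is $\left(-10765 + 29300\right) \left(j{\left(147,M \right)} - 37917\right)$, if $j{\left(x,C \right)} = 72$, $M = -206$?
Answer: $-701457075$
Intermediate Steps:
$\left(-10765 + 29300\right) \left(j{\left(147,M \right)} - 37917\right) = \left(-10765 + 29300\right) \left(72 - 37917\right) = 18535 \left(-37845\right) = -701457075$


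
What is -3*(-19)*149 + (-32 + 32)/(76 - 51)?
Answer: 8493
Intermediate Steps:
-3*(-19)*149 + (-32 + 32)/(76 - 51) = 57*149 + 0/25 = 8493 + 0*(1/25) = 8493 + 0 = 8493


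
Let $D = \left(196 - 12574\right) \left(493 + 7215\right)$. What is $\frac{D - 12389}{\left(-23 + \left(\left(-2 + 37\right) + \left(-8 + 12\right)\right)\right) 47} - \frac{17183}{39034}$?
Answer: $- \frac{1862357888529}{14676784} \approx -1.2689 \cdot 10^{5}$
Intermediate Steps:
$D = -95409624$ ($D = \left(-12378\right) 7708 = -95409624$)
$\frac{D - 12389}{\left(-23 + \left(\left(-2 + 37\right) + \left(-8 + 12\right)\right)\right) 47} - \frac{17183}{39034} = \frac{-95409624 - 12389}{\left(-23 + \left(\left(-2 + 37\right) + \left(-8 + 12\right)\right)\right) 47} - \frac{17183}{39034} = \frac{-95409624 - 12389}{\left(-23 + \left(35 + 4\right)\right) 47} - \frac{17183}{39034} = - \frac{95422013}{\left(-23 + 39\right) 47} - \frac{17183}{39034} = - \frac{95422013}{16 \cdot 47} - \frac{17183}{39034} = - \frac{95422013}{752} - \frac{17183}{39034} = - \frac{1862357888529}{14676784}$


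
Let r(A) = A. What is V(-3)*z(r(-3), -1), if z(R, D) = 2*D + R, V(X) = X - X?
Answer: 0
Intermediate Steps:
V(X) = 0
z(R, D) = R + 2*D
V(-3)*z(r(-3), -1) = 0*(-3 + 2*(-1)) = 0*(-3 - 2) = 0*(-5) = 0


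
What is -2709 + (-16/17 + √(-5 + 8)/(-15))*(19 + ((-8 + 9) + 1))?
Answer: -46389/17 - 7*√3/5 ≈ -2731.2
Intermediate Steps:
-2709 + (-16/17 + √(-5 + 8)/(-15))*(19 + ((-8 + 9) + 1)) = -2709 + (-16*1/17 + √3*(-1/15))*(19 + (1 + 1)) = -2709 + (-16/17 - √3/15)*(19 + 2) = -2709 + (-16/17 - √3/15)*21 = -2709 + (-336/17 - 7*√3/5) = -46389/17 - 7*√3/5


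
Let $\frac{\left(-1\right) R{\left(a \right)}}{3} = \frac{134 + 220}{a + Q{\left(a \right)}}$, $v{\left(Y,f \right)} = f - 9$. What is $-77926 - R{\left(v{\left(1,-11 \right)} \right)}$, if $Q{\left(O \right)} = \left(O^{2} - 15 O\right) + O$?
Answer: $- \frac{8571683}{110} \approx -77924.0$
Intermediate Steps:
$Q{\left(O \right)} = O^{2} - 14 O$
$v{\left(Y,f \right)} = -9 + f$
$R{\left(a \right)} = - \frac{1062}{a + a \left(-14 + a\right)}$ ($R{\left(a \right)} = - 3 \frac{134 + 220}{a + a \left(-14 + a\right)} = - 3 \frac{354}{a + a \left(-14 + a\right)} = - \frac{1062}{a + a \left(-14 + a\right)}$)
$-77926 - R{\left(v{\left(1,-11 \right)} \right)} = -77926 - - \frac{1062}{\left(-9 - 11\right) \left(-13 - 20\right)} = -77926 - - \frac{1062}{\left(-20\right) \left(-13 - 20\right)} = -77926 - \left(-1062\right) \left(- \frac{1}{20}\right) \frac{1}{-33} = -77926 - \left(-1062\right) \left(- \frac{1}{20}\right) \left(- \frac{1}{33}\right) = -77926 - - \frac{177}{110} = -77926 + \frac{177}{110} = - \frac{8571683}{110}$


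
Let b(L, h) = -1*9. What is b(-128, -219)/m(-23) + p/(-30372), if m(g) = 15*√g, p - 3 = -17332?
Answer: 17329/30372 + 3*I*√23/115 ≈ 0.57056 + 0.12511*I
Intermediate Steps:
p = -17329 (p = 3 - 17332 = -17329)
b(L, h) = -9
b(-128, -219)/m(-23) + p/(-30372) = -9*(-I*√23/345) - 17329/(-30372) = -9*(-I*√23/345) - 17329*(-1/30372) = -9*(-I*√23/345) + 17329/30372 = -(-3)*I*√23/115 + 17329/30372 = 3*I*√23/115 + 17329/30372 = 17329/30372 + 3*I*√23/115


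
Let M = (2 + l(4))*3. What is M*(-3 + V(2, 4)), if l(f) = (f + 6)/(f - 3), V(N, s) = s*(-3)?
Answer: -540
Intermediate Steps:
V(N, s) = -3*s
l(f) = (6 + f)/(-3 + f)
M = 36 (M = (2 + (6 + 4)/(-3 + 4))*3 = (2 + 10/1)*3 = (2 + 1*10)*3 = (2 + 10)*3 = 12*3 = 36)
M*(-3 + V(2, 4)) = 36*(-3 - 3*4) = 36*(-3 - 12) = 36*(-15) = -540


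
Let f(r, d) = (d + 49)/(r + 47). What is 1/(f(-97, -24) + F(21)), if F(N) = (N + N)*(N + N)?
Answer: 2/3527 ≈ 0.00056705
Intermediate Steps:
F(N) = 4*N² (F(N) = (2*N)*(2*N) = 4*N²)
f(r, d) = (49 + d)/(47 + r)
1/(f(-97, -24) + F(21)) = 1/((49 - 24)/(47 - 97) + 4*21²) = 1/(25/(-50) + 4*441) = 1/(-1/50*25 + 1764) = 1/(-½ + 1764) = 1/(3527/2) = 2/3527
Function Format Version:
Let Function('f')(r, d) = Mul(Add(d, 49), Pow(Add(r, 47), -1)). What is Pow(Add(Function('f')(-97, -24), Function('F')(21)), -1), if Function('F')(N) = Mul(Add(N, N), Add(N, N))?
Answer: Rational(2, 3527) ≈ 0.00056705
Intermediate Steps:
Function('F')(N) = Mul(4, Pow(N, 2)) (Function('F')(N) = Mul(Mul(2, N), Mul(2, N)) = Mul(4, Pow(N, 2)))
Function('f')(r, d) = Mul(Pow(Add(47, r), -1), Add(49, d)) (Function('f')(r, d) = Mul(Add(49, d), Pow(Add(47, r), -1)) = Mul(Pow(Add(47, r), -1), Add(49, d)))
Pow(Add(Function('f')(-97, -24), Function('F')(21)), -1) = Pow(Add(Mul(Pow(Add(47, -97), -1), Add(49, -24)), Mul(4, Pow(21, 2))), -1) = Pow(Add(Mul(Pow(-50, -1), 25), Mul(4, 441)), -1) = Pow(Add(Mul(Rational(-1, 50), 25), 1764), -1) = Pow(Add(Rational(-1, 2), 1764), -1) = Pow(Rational(3527, 2), -1) = Rational(2, 3527)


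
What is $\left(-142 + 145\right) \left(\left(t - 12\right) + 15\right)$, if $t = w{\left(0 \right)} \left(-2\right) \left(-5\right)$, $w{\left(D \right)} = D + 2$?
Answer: $69$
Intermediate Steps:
$w{\left(D \right)} = 2 + D$
$t = 20$ ($t = \left(2 + 0\right) \left(-2\right) \left(-5\right) = 2 \left(-2\right) \left(-5\right) = \left(-4\right) \left(-5\right) = 20$)
$\left(-142 + 145\right) \left(\left(t - 12\right) + 15\right) = \left(-142 + 145\right) \left(\left(20 - 12\right) + 15\right) = 3 \left(8 + 15\right) = 3 \cdot 23 = 69$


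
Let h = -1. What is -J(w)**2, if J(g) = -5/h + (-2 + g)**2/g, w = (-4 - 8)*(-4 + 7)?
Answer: -99856/81 ≈ -1232.8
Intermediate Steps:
w = -36 (w = -12*3 = -36)
J(g) = 5 + (-2 + g)**2/g (J(g) = -5/(-1) + (-2 + g)**2/g = -5*(-1) + (-2 + g)**2/g = 5 + (-2 + g)**2/g)
-J(w)**2 = -(1 - 36 + 4/(-36))**2 = -(1 - 36 + 4*(-1/36))**2 = -(1 - 36 - 1/9)**2 = -(-316/9)**2 = -1*99856/81 = -99856/81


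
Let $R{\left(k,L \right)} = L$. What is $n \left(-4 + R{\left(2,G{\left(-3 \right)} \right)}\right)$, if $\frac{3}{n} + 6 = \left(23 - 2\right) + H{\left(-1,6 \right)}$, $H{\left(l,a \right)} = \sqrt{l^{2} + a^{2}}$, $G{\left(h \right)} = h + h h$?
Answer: $\frac{45}{94} - \frac{3 \sqrt{37}}{94} \approx 0.28459$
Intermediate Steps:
$G{\left(h \right)} = h + h^{2}$
$H{\left(l,a \right)} = \sqrt{a^{2} + l^{2}}$
$n = \frac{3}{15 + \sqrt{37}}$ ($n = \frac{3}{-6 + \left(\left(23 - 2\right) + \sqrt{6^{2} + \left(-1\right)^{2}}\right)} = \frac{3}{-6 + \left(21 + \sqrt{36 + 1}\right)} = \frac{3}{-6 + \left(21 + \sqrt{37}\right)} = \frac{3}{15 + \sqrt{37}} \approx 0.1423$)
$n \left(-4 + R{\left(2,G{\left(-3 \right)} \right)}\right) = \left(\frac{45}{188} - \frac{3 \sqrt{37}}{188}\right) \left(-4 - 3 \left(1 - 3\right)\right) = \left(\frac{45}{188} - \frac{3 \sqrt{37}}{188}\right) \left(-4 - -6\right) = \left(\frac{45}{188} - \frac{3 \sqrt{37}}{188}\right) \left(-4 + 6\right) = \left(\frac{45}{188} - \frac{3 \sqrt{37}}{188}\right) 2 = \frac{45}{94} - \frac{3 \sqrt{37}}{94}$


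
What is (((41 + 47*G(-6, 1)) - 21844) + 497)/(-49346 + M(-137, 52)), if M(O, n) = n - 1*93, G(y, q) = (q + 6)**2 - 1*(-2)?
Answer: 18909/49387 ≈ 0.38287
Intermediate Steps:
G(y, q) = 2 + (6 + q)**2 (G(y, q) = (6 + q)**2 + 2 = 2 + (6 + q)**2)
M(O, n) = -93 + n (M(O, n) = n - 93 = -93 + n)
(((41 + 47*G(-6, 1)) - 21844) + 497)/(-49346 + M(-137, 52)) = (((41 + 47*(2 + (6 + 1)**2)) - 21844) + 497)/(-49346 + (-93 + 52)) = (((41 + 47*(2 + 7**2)) - 21844) + 497)/(-49346 - 41) = (((41 + 47*(2 + 49)) - 21844) + 497)/(-49387) = (((41 + 47*51) - 21844) + 497)*(-1/49387) = (((41 + 2397) - 21844) + 497)*(-1/49387) = ((2438 - 21844) + 497)*(-1/49387) = (-19406 + 497)*(-1/49387) = -18909*(-1/49387) = 18909/49387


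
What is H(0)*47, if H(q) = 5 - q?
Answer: 235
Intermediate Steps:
H(0)*47 = (5 - 1*0)*47 = (5 + 0)*47 = 5*47 = 235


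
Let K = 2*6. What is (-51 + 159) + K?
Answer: 120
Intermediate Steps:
K = 12
(-51 + 159) + K = (-51 + 159) + 12 = 108 + 12 = 120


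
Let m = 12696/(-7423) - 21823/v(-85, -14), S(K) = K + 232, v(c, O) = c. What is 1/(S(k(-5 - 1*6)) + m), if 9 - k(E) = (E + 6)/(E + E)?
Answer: 13881010/6882253953 ≈ 0.0020169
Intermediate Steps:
k(E) = 9 - (6 + E)/(2*E) (k(E) = 9 - (E + 6)/(E + E) = 9 - (6 + E)/(2*E))
S(K) = 232 + K
m = 160912969/630955 (m = 12696/(-7423) - 21823/(-85) = 12696*(-1/7423) - 21823*(-1/85) = -12696/7423 + 21823/85 = 160912969/630955 ≈ 255.03)
1/(S(k(-5 - 1*6)) + m) = 1/((232 + (17/2 - 3/(-5 - 1*6))) + 160912969/630955) = 1/((232 + (17/2 - 3/(-5 - 6))) + 160912969/630955) = 1/((232 + (17/2 - 3/(-11))) + 160912969/630955) = 1/((232 + (17/2 - 3*(-1/11))) + 160912969/630955) = 1/((232 + (17/2 + 3/11)) + 160912969/630955) = 1/((232 + 193/22) + 160912969/630955) = 1/(5297/22 + 160912969/630955) = 1/(6882253953/13881010) = 13881010/6882253953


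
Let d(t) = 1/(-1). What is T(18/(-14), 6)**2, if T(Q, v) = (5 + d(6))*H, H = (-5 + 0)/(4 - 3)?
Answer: 400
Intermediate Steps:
d(t) = -1
H = -5 (H = -5/1 = -5*1 = -5)
T(Q, v) = -20 (T(Q, v) = (5 - 1)*(-5) = 4*(-5) = -20)
T(18/(-14), 6)**2 = (-20)**2 = 400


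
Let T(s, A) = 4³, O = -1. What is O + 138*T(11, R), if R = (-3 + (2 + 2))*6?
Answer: 8831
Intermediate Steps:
R = 6 (R = (-3 + 4)*6 = 1*6 = 6)
T(s, A) = 64
O + 138*T(11, R) = -1 + 138*64 = -1 + 8832 = 8831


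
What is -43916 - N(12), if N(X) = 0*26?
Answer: -43916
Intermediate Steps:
N(X) = 0
-43916 - N(12) = -43916 - 1*0 = -43916 + 0 = -43916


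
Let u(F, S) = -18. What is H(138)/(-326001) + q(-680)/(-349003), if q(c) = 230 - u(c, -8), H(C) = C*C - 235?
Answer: -6645245675/113775327003 ≈ -0.058407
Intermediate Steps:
H(C) = -235 + C**2 (H(C) = C**2 - 235 = -235 + C**2)
q(c) = 248 (q(c) = 230 - 1*(-18) = 230 + 18 = 248)
H(138)/(-326001) + q(-680)/(-349003) = (-235 + 138**2)/(-326001) + 248/(-349003) = (-235 + 19044)*(-1/326001) + 248*(-1/349003) = 18809*(-1/326001) - 248/349003 = -18809/326001 - 248/349003 = -6645245675/113775327003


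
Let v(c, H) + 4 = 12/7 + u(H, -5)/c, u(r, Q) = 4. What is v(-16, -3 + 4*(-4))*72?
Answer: -1278/7 ≈ -182.57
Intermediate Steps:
v(c, H) = -16/7 + 4/c (v(c, H) = -4 + (12/7 + 4/c) = -16/7 + 4/c)
v(-16, -3 + 4*(-4))*72 = (-16/7 + 4/(-16))*72 = (-16/7 + 4*(-1/16))*72 = (-16/7 - ¼)*72 = -71/28*72 = -1278/7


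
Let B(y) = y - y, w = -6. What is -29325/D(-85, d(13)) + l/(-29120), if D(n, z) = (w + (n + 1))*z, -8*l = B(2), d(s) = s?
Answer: 1955/78 ≈ 25.064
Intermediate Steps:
B(y) = 0
l = 0 (l = -⅛*0 = 0)
D(n, z) = z*(-5 + n) (D(n, z) = (-6 + (n + 1))*z = (-6 + (1 + n))*z = (-5 + n)*z = z*(-5 + n))
-29325/D(-85, d(13)) + l/(-29120) = -29325*1/(13*(-5 - 85)) + 0/(-29120) = -29325/(13*(-90)) + 0*(-1/29120) = -29325/(-1170) + 0 = -29325*(-1/1170) + 0 = 1955/78 + 0 = 1955/78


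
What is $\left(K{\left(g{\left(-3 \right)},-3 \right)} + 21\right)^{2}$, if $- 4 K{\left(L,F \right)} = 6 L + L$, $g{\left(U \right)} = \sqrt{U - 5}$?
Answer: $\frac{833}{2} - 147 i \sqrt{2} \approx 416.5 - 207.89 i$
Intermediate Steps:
$g{\left(U \right)} = \sqrt{-5 + U}$
$K{\left(L,F \right)} = - \frac{7 L}{4}$ ($K{\left(L,F \right)} = - \frac{6 L + L}{4} = - \frac{7 L}{4}$)
$\left(K{\left(g{\left(-3 \right)},-3 \right)} + 21\right)^{2} = \left(- \frac{7 \sqrt{-5 - 3}}{4} + 21\right)^{2} = \left(- \frac{7 \sqrt{-8}}{4} + 21\right)^{2} = \left(- \frac{7 \cdot 2 i \sqrt{2}}{4} + 21\right)^{2} = \left(- \frac{7 i \sqrt{2}}{2} + 21\right)^{2} = \left(21 - \frac{7 i \sqrt{2}}{2}\right)^{2}$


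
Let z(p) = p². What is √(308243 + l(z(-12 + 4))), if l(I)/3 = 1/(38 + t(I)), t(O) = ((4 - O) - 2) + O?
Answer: 7*√2516270/20 ≈ 555.20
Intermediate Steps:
t(O) = 2 (t(O) = (2 - O) + O = 2)
l(I) = 3/40 (l(I) = 3/(38 + 2) = 3/40)
√(308243 + l(z(-12 + 4))) = √(308243 + 3/40) = √(12329723/40) = 7*√2516270/20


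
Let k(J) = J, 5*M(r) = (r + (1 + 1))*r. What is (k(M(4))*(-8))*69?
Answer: -13248/5 ≈ -2649.6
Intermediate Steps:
M(r) = r*(2 + r)/5 (M(r) = ((r + (1 + 1))*r)/5 = ((r + 2)*r)/5 = ((2 + r)*r)/5 = (r*(2 + r))/5 = r*(2 + r)/5)
(k(M(4))*(-8))*69 = (((1/5)*4*(2 + 4))*(-8))*69 = (((1/5)*4*6)*(-8))*69 = ((24/5)*(-8))*69 = -192/5*69 = -13248/5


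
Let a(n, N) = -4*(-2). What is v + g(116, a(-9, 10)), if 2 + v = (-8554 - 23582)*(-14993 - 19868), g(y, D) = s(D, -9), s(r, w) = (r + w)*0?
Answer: 1120293094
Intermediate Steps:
a(n, N) = 8
s(r, w) = 0
g(y, D) = 0
v = 1120293094 (v = -2 + (-8554 - 23582)*(-14993 - 19868) = -2 - 32136*(-34861) = -2 + 1120293096 = 1120293094)
v + g(116, a(-9, 10)) = 1120293094 + 0 = 1120293094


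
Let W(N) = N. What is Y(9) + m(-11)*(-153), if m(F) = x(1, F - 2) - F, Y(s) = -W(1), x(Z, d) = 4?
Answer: -2296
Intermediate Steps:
Y(s) = -1 (Y(s) = -1*1 = -1)
m(F) = 4 - F
Y(9) + m(-11)*(-153) = -1 + (4 - 1*(-11))*(-153) = -1 + (4 + 11)*(-153) = -1 + 15*(-153) = -1 - 2295 = -2296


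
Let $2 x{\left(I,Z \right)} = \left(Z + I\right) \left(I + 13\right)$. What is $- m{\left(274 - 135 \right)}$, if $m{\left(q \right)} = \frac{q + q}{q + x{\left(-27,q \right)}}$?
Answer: $\frac{278}{645} \approx 0.43101$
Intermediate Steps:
$x{\left(I,Z \right)} = \frac{\left(13 + I\right) \left(I + Z\right)}{2}$ ($x{\left(I,Z \right)} = \frac{\left(Z + I\right) \left(I + 13\right)}{2} = \frac{\left(I + Z\right) \left(13 + I\right)}{2} = \frac{\left(13 + I\right) \left(I + Z\right)}{2}$)
$m{\left(q \right)} = \frac{2 q}{189 - 6 q}$ ($m{\left(q \right)} = \frac{q + q}{q + \left(\frac{\left(-27\right)^{2}}{2} + \frac{13}{2} \left(-27\right) + \frac{13 q}{2} + \frac{1}{2} \left(-27\right) q\right)} = \frac{2 q}{q + \left(\frac{1}{2} \cdot 729 - \frac{351}{2} + \frac{13 q}{2} - \frac{27 q}{2}\right)} = \frac{2 q}{q + \left(\frac{729}{2} - \frac{351}{2} + \frac{13 q}{2} - \frac{27 q}{2}\right)} = \frac{2 q}{q - \left(-189 + 7 q\right)} = \frac{2 q}{189 - 6 q}$)
$- m{\left(274 - 135 \right)} = - \frac{\left(-2\right) \left(274 - 135\right)}{-189 + 6 \left(274 - 135\right)} = - \frac{\left(-2\right) 139}{-189 + 6 \cdot 139} = - \frac{\left(-2\right) 139}{-189 + 834} = - \frac{\left(-2\right) 139}{645} = \left(-1\right) \left(- \frac{278}{645}\right) = \frac{278}{645}$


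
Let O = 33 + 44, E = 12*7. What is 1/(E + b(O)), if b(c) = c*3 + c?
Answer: 1/392 ≈ 0.0025510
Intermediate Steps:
E = 84
O = 77
b(c) = 4*c (b(c) = 3*c + c = 4*c)
1/(E + b(O)) = 1/(84 + 4*77) = 1/(84 + 308) = 1/392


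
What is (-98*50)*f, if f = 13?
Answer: -63700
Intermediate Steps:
(-98*50)*f = -98*50*13 = -4900*13 = -63700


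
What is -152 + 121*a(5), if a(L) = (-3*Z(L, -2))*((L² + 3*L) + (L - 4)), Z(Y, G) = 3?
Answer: -44801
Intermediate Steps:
a(L) = 36 - 36*L - 9*L² (a(L) = (-3*3)*((L² + 3*L) + (L - 4)) = -9*((L² + 3*L) + (-4 + L)) = -9*(-4 + L² + 4*L) = 36 - 36*L - 9*L²)
-152 + 121*a(5) = -152 + 121*(36 - 36*5 - 9*5²) = -152 + 121*(36 - 180 - 9*25) = -152 + 121*(36 - 180 - 225) = -152 + 121*(-369) = -152 - 44649 = -44801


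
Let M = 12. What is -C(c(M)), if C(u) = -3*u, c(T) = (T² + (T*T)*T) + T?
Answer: 5652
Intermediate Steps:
c(T) = T + T² + T³ (c(T) = (T² + T²*T) + T = (T² + T³) + T = T + T² + T³)
-C(c(M)) = -(-3)*12*(1 + 12 + 12²) = -(-3)*12*(1 + 12 + 144) = -(-3)*12*157 = -(-3)*1884 = -1*(-5652) = 5652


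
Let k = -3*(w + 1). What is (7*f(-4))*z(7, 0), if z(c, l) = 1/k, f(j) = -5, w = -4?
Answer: -35/9 ≈ -3.8889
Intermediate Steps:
k = 9 (k = -3*(-4 + 1) = -3*(-3) = 9)
z(c, l) = ⅑ (z(c, l) = 1/9 = ⅑)
(7*f(-4))*z(7, 0) = (7*(-5))*(⅑) = -35*⅑ = -35/9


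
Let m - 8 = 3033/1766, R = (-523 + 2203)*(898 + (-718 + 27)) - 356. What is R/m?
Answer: 613515464/17161 ≈ 35751.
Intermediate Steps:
R = 347404 (R = 1680*(898 - 691) - 356 = 1680*207 - 356 = 347760 - 356 = 347404)
m = 17161/1766 (m = 8 + 3033/1766 = 17161/1766 ≈ 9.7174)
R/m = 347404/(17161/1766) = 347404*(1766/17161) = 613515464/17161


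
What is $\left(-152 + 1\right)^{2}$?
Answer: $22801$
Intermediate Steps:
$\left(-152 + 1\right)^{2} = \left(-151\right)^{2} = 22801$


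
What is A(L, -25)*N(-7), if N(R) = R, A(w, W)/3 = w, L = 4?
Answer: -84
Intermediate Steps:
A(w, W) = 3*w
A(L, -25)*N(-7) = (3*4)*(-7) = 12*(-7) = -84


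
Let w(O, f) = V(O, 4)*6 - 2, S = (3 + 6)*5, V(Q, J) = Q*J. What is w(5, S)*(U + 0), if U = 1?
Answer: 118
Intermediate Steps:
V(Q, J) = J*Q
S = 45 (S = 9*5 = 45)
w(O, f) = -2 + 24*O (w(O, f) = (4*O)*6 - 2 = 24*O - 2 = -2 + 24*O)
w(5, S)*(U + 0) = (-2 + 24*5)*(1 + 0) = (-2 + 120)*1 = 118*1 = 118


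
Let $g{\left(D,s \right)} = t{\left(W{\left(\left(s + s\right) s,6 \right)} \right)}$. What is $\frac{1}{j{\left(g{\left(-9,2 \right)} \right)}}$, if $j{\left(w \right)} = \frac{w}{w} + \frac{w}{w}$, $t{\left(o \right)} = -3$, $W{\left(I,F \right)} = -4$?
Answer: $\frac{1}{2} \approx 0.5$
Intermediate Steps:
$g{\left(D,s \right)} = -3$
$j{\left(w \right)} = 2$ ($j{\left(w \right)} = 1 + 1 = 2$)
$\frac{1}{j{\left(g{\left(-9,2 \right)} \right)}} = \frac{1}{2}$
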